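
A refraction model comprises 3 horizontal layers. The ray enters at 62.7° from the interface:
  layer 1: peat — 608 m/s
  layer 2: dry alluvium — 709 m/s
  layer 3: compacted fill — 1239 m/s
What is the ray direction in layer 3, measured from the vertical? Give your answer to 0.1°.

69.2°

From the normal: θ₁ = 90° − 62.7° = 27.3°.
Ray parameter p = sin 27.3° / 608 = 7.5436e-04 s/m.
sin θ_3 = p·V_3 = 7.5436e-04 × 1239 = 0.9346.
θ_3 = arcsin 0.9346 = 69.17°.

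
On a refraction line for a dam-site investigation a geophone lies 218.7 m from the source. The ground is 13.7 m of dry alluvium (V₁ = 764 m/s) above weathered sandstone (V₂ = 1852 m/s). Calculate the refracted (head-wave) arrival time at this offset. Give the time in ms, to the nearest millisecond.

151 ms

θ_c = arcsin(V₁/V₂) = arcsin(764/1852) = 24.36°, cos θ_c = 0.9109.
Intercept time tᵢ = 2h cos θ_c / V₁ = 2·13.7·0.9109/764 = 0.03267 s.
t = x/V₂ + tᵢ = 218.7/1852 + 0.03267 = 0.15076 s.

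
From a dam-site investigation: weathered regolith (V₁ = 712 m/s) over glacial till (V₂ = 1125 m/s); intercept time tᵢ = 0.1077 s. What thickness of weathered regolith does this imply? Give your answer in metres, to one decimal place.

49.5 m

θ_c = arcsin(712/1125) = 39.26°; cos θ_c = 0.7742.
tᵢ = 2h cos θ_c/V₁ ⇒ h = tᵢ·V₁/(2 cos θ_c) = 0.1077·712/(2·0.7742) = 49.52 m.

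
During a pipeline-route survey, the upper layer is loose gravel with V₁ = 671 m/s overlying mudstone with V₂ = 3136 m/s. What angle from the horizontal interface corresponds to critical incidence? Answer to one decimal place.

77.6°

At critical incidence the refracted ray runs along the interface (θ₂ = 90°), so sin θ_c = V₁/V₂.
θ_c = arcsin(671/3136) = arcsin 0.2140 = 12.35°.
Measured from the interface: 90° − 12.35° = 77.65°.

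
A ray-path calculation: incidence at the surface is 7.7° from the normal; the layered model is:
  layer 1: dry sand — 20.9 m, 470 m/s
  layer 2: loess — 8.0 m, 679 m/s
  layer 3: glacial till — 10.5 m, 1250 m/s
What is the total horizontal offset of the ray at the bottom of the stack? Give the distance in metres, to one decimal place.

Apply Snell's law at each interface; in layer i the horizontal offset is hᵢ·tan θᵢ.
Layer 1: θ = 7.70°; offset = 20.9·tan 7.70° = 2.826 m.
Layer 2: sin θ = 679·sin 7.7°/470 = 0.1936, θ = 11.16°; offset = 8.0·tan 11.16° = 1.578 m.
Layer 3: sin θ = 1250·sin 7.7°/470 = 0.3563, θ = 20.88°; offset = 10.5·tan 20.88° = 4.005 m.
Total horizontal offset = 8.409 m.

8.4 m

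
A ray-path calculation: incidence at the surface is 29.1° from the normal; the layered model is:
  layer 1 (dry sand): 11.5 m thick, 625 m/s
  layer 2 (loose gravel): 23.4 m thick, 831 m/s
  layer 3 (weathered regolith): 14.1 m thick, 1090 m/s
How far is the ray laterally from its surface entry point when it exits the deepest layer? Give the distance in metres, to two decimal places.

Ray parameter p = sin 29.1° / 625 m/s = 7.7814e-04 s/m.
Layer 1: θ = 29.10°; offset = 11.5·tan 29.10° = 6.4008 m.
Layer 2: sin θ = p·831 = 0.6466 → θ = 40.29°; offset = 23.4·tan 40.29° = 19.8363 m.
Layer 3: sin θ = p·1090 = 0.8482 → θ = 58.01°; offset = 14.1·tan 58.01° = 22.5762 m.
Summing the layer offsets gives 48.8133 m.

48.81 m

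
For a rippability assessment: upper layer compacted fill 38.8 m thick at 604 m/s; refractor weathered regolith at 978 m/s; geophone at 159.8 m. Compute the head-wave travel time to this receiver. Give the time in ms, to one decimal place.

264.4 ms

θ_c = arcsin(V₁/V₂) = arcsin(604/978) = 38.14°, cos θ_c = 0.7865.
Intercept time tᵢ = 2h cos θ_c / V₁ = 2·38.8·0.7865/604 = 0.10105 s.
t = x/V₂ + tᵢ = 159.8/978 + 0.10105 = 0.26444 s.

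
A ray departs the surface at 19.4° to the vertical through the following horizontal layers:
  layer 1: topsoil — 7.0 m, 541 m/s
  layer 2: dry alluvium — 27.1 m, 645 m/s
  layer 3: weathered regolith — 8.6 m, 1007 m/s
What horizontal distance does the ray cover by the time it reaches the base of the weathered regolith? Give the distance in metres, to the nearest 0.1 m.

p = sin θ₁/V₁ = sin 19.4°/541 = 6.1398e-04 s/m is conserved through the stack.
Layer 1: θ = 19.40°; offset = 7.0·tan 19.40° = 2.465 m.
Layer 2: sin θ = p·645 = 0.3960 → θ = 23.33°; offset = 27.1·tan 23.33° = 11.688 m.
Layer 3: sin θ = p·1007 = 0.6183 → θ = 38.19°; offset = 8.6·tan 38.19° = 6.765 m.
Total horizontal offset = 20.918 m.

20.9 m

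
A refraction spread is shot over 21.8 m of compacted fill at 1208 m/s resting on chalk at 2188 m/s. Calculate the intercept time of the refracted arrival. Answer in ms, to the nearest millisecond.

tᵢ = 2h·√(V₂²−V₁²)/(V₁V₂).
√(V₂²−V₁²) = √(2188²−1208²) = 1824.3 m/s.
tᵢ = 2·21.8·1824.3/(1208·2188) = 0.03009 s.

30 ms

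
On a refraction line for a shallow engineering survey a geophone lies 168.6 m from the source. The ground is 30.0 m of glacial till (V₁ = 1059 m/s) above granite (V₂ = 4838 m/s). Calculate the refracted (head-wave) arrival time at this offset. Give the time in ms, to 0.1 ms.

t = x/V₂ + 2h·√(V₂²−V₁²)/(V₁V₂).
√(V₂²−V₁²) = √(4838²−1059²) = 4720.7 m/s; delay term = 2·30.0·4720.7/(1059·4838) = 0.05528 s.
t = 168.6/4838 + 0.05528 = 0.09013 s.

90.1 ms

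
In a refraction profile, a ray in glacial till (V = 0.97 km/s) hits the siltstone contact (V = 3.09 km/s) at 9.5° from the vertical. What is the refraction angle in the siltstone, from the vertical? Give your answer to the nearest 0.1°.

sin θ₁/V₁ = sin θ₂/V₂ ⇒ sin θ₂ = 3.09·sin 9.5°/0.97 = 3.09·0.1650/0.97 = 0.5258.
θ₂ = sin⁻¹(0.5258) = 31.72° (from vertical).

31.7°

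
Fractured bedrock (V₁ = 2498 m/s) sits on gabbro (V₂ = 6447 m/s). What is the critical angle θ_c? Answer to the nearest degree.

At critical incidence the refracted ray runs along the interface (θ₂ = 90°), so sin θ_c = V₁/V₂.
θ_c = arcsin(2498/6447) = arcsin 0.3875 = 22.80°.

23°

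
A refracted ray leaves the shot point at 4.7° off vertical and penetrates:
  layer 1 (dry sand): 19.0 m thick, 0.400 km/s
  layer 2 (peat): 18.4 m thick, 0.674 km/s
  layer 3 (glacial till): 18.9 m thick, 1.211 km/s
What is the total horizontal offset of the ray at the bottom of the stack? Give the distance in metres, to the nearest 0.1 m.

9.0 m

Apply Snell's law at each interface; in layer i the horizontal offset is hᵢ·tan θᵢ.
Layer 1: θ = 4.70°; offset = 19.0·tan 4.70° = 1.562 m.
Layer 2: sin θ = 0.674·sin 4.7°/0.400 = 0.1381, θ = 7.94°; offset = 18.4·tan 7.94° = 2.565 m.
Layer 3: sin θ = 1.211·sin 4.7°/0.400 = 0.2481, θ = 14.36°; offset = 18.9·tan 14.36° = 4.840 m.
Σ offsets = 8.967 m.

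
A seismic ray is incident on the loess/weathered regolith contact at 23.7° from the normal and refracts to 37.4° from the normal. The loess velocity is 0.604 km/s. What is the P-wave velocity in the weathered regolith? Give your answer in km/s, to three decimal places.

0.913 km/s

Snell's law: sin 23.7°/V₁ = sin 37.4°/V₂.
V₂ = V₁·sin 37.4°/sin 23.7° = 0.604 × 1.5111 = 0.913 km/s.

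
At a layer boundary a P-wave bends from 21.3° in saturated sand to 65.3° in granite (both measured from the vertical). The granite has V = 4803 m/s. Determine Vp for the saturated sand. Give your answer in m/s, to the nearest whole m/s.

Snell's law: sin 21.3°/V₁ = sin 65.3°/V₂.
V₁ = V₂·sin 21.3°/sin 65.3° = 4803 × 0.3998 = 1920.40 m/s.

1920 m/s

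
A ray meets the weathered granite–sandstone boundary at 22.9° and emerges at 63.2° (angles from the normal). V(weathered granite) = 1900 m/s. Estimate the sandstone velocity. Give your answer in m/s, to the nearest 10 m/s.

sin 22.9° = 0.3891; sin 63.2° = 0.8926.
V₂ = V₁·(sin θ₂/sin θ₁) = 1900·(0.8926/0.3891) = 4358.28 m/s.

4360 m/s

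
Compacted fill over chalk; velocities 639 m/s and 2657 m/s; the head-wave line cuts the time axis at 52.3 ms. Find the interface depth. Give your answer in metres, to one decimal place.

θ_c = arcsin(639/2657) = 13.92°; cos θ_c = 0.9706.
tᵢ = 2h cos θ_c/V₁ ⇒ h = tᵢ·V₁/(2 cos θ_c) = 0.0523·639/(2·0.9706) = 17.22 m.

17.2 m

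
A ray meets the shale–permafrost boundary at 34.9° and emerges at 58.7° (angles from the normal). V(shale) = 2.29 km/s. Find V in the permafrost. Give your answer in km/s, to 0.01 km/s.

3.42 km/s

sin 34.9° = 0.5721; sin 58.7° = 0.8545.
V₂ = V₁·(sin θ₂/sin θ₁) = 2.29·(0.8545/0.5721) = 3.42 km/s.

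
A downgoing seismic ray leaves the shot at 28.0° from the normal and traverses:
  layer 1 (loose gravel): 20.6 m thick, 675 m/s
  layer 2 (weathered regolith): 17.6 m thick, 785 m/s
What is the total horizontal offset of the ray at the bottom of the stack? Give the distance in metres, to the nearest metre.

Ray parameter p = sin 28.0° / 675 m/s = 6.9551e-04 s/m.
Layer 1: θ = 28.00°; offset = 20.6·tan 28.00° = 10.953 m.
Layer 2: sin θ = p·785 = 0.5460 → θ = 33.09°; offset = 17.6·tan 33.09° = 11.470 m.
Total horizontal offset = 22.423 m.

22 m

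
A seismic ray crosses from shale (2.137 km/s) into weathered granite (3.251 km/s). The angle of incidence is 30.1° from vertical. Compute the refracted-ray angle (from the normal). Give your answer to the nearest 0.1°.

Snell's law: sin θ₂ = (V₂/V₁)·sin θ₁ = (3.251/2.137)·sin 30.1° = 0.7629.
θ₂ = arcsin 0.7629 = 49.72° from the normal.

49.7°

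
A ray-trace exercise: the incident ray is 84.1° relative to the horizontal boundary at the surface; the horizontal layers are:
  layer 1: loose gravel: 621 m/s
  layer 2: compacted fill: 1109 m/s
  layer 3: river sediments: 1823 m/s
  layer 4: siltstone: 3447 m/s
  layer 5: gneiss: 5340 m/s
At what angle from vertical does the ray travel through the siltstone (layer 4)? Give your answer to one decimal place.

34.8°

From the normal: θ₁ = 90° − 84.1° = 5.9°.
Snell's law across each interface conserves sin θ / V, so sin θ_4 = V_4·sin θ₁/V₁.
sin θ_4 = 3447 × sin 5.9° / 621 = 0.5706.
θ_4 = 34.79° from the vertical.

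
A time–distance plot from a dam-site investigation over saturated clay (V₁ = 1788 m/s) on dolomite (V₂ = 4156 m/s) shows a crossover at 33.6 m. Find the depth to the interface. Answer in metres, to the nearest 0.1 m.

10.6 m

x_cross = 2h·√((V₂+V₁)/(V₂−V₁)) → h = x_cross / (2·√((V₂+V₁)/(V₂−V₁))).
√((V₂+V₁)/(V₂−V₁)) = √((4156+1788)/(4156−1788)) = 1.5843.
h = 33.6 / (2·1.5843) = 10.60 m.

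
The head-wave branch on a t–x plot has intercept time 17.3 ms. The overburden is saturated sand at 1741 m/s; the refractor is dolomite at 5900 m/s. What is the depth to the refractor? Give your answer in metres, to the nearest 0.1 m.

15.8 m

θ_c = arcsin(1741/5900) = 17.16°; cos θ_c = 0.9555.
tᵢ = 2h cos θ_c/V₁ ⇒ h = tᵢ·V₁/(2 cos θ_c) = 0.0173·1741/(2·0.9555) = 15.76 m.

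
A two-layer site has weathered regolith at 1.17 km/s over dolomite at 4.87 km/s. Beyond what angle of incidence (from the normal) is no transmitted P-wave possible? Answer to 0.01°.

Critical incidence: sin θ_c = V₁/V₂ = 1.17/4.87 = 0.2402.
θ_c = arcsin 0.2402 = 13.90°.

13.90°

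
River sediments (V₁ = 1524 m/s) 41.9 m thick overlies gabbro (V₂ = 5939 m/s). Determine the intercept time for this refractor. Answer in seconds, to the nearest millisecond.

0.053 s

tᵢ = 2h·√(V₂²−V₁²)/(V₁V₂).
√(V₂²−V₁²) = √(5939²−1524²) = 5740.1 m/s.
tᵢ = 2·41.9·5740.1/(1524·5939) = 0.05315 s.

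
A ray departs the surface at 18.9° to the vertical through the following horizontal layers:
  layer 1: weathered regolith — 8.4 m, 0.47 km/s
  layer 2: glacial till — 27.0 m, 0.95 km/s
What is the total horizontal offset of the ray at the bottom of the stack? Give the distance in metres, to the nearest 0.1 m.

26.3 m

Apply Snell's law at each interface; in layer i the horizontal offset is hᵢ·tan θᵢ.
Layer 1: θ = 18.90°; offset = 8.4·tan 18.90° = 2.876 m.
Layer 2: sin θ = 0.95·sin 18.9°/0.47 = 0.6547, θ = 40.90°; offset = 27.0·tan 40.90° = 23.387 m.
Summing the layer offsets gives 26.263 m.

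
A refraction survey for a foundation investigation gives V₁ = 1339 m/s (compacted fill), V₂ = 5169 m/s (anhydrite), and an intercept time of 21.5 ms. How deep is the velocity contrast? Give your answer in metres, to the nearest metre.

h = tᵢ·V₁·V₂ / (2·√(V₂²−V₁²)).
√(V₂²−V₁²) = √(5169² − 1339²) = 4992.6 m/s.
h = 0.0215 s × 1339 × 5169 / (2 × 4992.6) = 14.90 m.

15 m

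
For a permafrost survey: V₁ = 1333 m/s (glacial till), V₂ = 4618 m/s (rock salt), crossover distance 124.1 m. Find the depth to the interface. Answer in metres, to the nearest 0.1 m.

46.1 m

h = (x_cross/2)·√((V₂−V₁)/(V₂+V₁)).
(V₂−V₁)/(V₂+V₁) = (4618−1333)/(4618+1333) = 0.5520; √ = 0.7430.
h = (124.1/2)·0.7430 = 46.10 m.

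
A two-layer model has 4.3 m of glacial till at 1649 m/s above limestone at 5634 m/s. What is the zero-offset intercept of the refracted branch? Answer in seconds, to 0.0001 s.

0.0050 s

tᵢ = 2h·√(V₂²−V₁²)/(V₁V₂).
√(V₂²−V₁²) = √(5634²−1649²) = 5387.3 m/s.
tᵢ = 2·4.3·5387.3/(1649·5634) = 0.00499 s.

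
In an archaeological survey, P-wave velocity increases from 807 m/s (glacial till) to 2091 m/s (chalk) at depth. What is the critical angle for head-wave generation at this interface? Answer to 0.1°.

At critical incidence the refracted ray runs along the interface (θ₂ = 90°), so sin θ_c = V₁/V₂.
θ_c = arcsin(807/2091) = arcsin 0.3859 = 22.70°.

22.7°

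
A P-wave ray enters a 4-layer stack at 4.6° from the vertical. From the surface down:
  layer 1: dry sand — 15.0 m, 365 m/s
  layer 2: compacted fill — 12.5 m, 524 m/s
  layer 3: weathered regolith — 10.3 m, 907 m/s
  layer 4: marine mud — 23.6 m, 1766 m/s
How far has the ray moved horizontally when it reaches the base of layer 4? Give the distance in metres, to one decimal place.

Ray parameter p = sin 4.6° / 365 m/s = 2.1972e-04 s/m.
Layer 1: θ = 4.60°; offset = 15.0·tan 4.60° = 1.207 m.
Layer 2: sin θ = p·524 = 0.1151 → θ = 6.61°; offset = 12.5·tan 6.61° = 1.449 m.
Layer 3: sin θ = p·907 = 0.1993 → θ = 11.50°; offset = 10.3·tan 11.50° = 2.095 m.
Layer 4: sin θ = p·1766 = 0.3880 → θ = 22.83°; offset = 23.6·tan 22.83° = 9.936 m.
Summing the layer offsets gives 14.686 m.

14.7 m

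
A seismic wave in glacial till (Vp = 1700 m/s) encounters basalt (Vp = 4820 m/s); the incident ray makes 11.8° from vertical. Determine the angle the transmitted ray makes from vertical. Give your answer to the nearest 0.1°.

35.4°

Snell's law: sin θ₂ = (V₂/V₁)·sin θ₁ = (4820/1700)·sin 11.8° = 0.5798.
θ₂ = sin⁻¹(0.5798) = 35.44° (from vertical).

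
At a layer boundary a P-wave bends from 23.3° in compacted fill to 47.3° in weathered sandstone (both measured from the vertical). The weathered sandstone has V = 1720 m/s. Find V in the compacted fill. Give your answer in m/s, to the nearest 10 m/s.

Snell's law: sin 23.3°/V₁ = sin 47.3°/V₂.
V₁ = V₂·sin 23.3°/sin 47.3° = 1720 × 0.5382 = 925.74 m/s.

930 m/s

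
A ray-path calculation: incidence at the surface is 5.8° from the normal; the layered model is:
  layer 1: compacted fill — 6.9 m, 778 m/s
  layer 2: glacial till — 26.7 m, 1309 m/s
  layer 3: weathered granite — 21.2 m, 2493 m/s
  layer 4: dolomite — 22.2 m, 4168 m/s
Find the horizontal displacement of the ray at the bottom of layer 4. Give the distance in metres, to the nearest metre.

Apply Snell's law at each interface; in layer i the horizontal offset is hᵢ·tan θᵢ.
Layer 1: θ = 5.80°; offset = 6.9·tan 5.80° = 0.701 m.
Layer 2: sin θ = 1309·sin 5.8°/778 = 0.1700, θ = 9.79°; offset = 26.7·tan 9.79° = 4.607 m.
Layer 3: sin θ = 2493·sin 5.8°/778 = 0.3238, θ = 18.89°; offset = 21.2·tan 18.89° = 7.256 m.
Layer 4: sin θ = 4168·sin 5.8°/778 = 0.5414, θ = 32.78°; offset = 22.2·tan 32.78° = 14.295 m.
Total horizontal offset = 26.859 m.

27 m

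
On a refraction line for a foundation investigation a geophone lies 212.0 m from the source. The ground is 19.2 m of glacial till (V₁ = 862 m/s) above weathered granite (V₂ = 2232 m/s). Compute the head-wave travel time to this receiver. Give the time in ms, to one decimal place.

136.1 ms

t = x/V₂ + 2h·√(V₂²−V₁²)/(V₁V₂).
√(V₂²−V₁²) = √(2232²−862²) = 2058.8 m/s; delay term = 2·19.2·2058.8/(862·2232) = 0.04109 s.
t = 212.0/2232 + 0.04109 = 0.13607 s.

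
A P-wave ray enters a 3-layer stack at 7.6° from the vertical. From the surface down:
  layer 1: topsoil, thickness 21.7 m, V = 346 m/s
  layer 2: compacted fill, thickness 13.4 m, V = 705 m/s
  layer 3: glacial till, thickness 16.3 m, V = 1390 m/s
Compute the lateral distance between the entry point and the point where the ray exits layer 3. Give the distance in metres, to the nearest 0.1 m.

p = sin θ₁/V₁ = sin 7.6°/346 = 3.8224e-04 s/m is conserved through the stack.
Layer 1: θ = 7.60°; offset = 21.7·tan 7.60° = 2.895 m.
Layer 2: sin θ = p·705 = 0.2695 → θ = 15.63°; offset = 13.4·tan 15.63° = 3.750 m.
Layer 3: sin θ = p·1390 = 0.5313 → θ = 32.09°; offset = 16.3·tan 32.09° = 10.223 m.
Summing the layer offsets gives 16.868 m.

16.9 m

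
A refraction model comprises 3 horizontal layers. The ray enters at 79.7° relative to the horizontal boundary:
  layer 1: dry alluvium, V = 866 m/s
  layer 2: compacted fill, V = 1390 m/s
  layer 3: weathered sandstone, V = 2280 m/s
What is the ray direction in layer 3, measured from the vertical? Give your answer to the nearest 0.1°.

From the normal: θ₁ = 90° − 79.7° = 10.3°.
Snell's law across each interface conserves sin θ / V, so sin θ_3 = V_3·sin θ₁/V₁.
sin θ_3 = 2280 × sin 10.3° / 866 = 0.4707.
θ_3 = 28.08° from the vertical.

28.1°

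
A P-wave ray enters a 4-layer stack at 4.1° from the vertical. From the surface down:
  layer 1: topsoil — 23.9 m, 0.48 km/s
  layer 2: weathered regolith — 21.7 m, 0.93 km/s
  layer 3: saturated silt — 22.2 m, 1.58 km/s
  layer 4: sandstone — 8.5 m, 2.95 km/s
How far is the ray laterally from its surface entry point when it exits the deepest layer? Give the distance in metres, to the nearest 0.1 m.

14.3 m

p = sin θ₁/V₁ = sin 4.1°/0.48 = 1.4895e-01 s/km is conserved through the stack.
Layer 1: θ = 4.10°; offset = 23.9·tan 4.10° = 1.713 m.
Layer 2: sin θ = p·0.93 = 0.1385 → θ = 7.96°; offset = 21.7·tan 7.96° = 3.035 m.
Layer 3: sin θ = p·1.58 = 0.2353 → θ = 13.61°; offset = 22.2·tan 13.61° = 5.376 m.
Layer 4: sin θ = p·2.95 = 0.4394 → θ = 26.07°; offset = 8.5·tan 26.07° = 4.158 m.
Total horizontal offset = 14.282 m.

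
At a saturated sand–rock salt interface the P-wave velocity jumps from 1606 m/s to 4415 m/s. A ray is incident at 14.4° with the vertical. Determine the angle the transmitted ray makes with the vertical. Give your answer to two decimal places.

sin θ₁/V₁ = sin θ₂/V₂ ⇒ sin θ₂ = 4415·sin 14.4°/1606 = 4415·0.2487/1606 = 0.6837.
θ₂ = sin⁻¹(0.6837) = 43.13° (from vertical).

43.13°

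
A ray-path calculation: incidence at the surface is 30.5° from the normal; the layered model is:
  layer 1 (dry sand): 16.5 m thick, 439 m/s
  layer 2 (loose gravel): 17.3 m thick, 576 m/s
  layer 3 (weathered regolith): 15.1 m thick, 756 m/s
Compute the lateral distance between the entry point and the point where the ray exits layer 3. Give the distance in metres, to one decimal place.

52.3 m

Apply Snell's law at each interface; in layer i the horizontal offset is hᵢ·tan θᵢ.
Layer 1: θ = 30.50°; offset = 16.5·tan 30.50° = 9.719 m.
Layer 2: sin θ = 576·sin 30.5°/439 = 0.6659, θ = 41.75°; offset = 17.3·tan 41.75° = 15.443 m.
Layer 3: sin θ = 756·sin 30.5°/439 = 0.8740, θ = 60.93°; offset = 15.1·tan 60.93° = 27.163 m.
Summing the layer offsets gives 52.325 m.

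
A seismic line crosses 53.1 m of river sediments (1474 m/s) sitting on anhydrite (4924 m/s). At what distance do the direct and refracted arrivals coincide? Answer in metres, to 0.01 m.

θ_c = arcsin(1474/4924) = 17.42°, so cos θ_c = 0.9541 and tᵢ = 2h cos θ_c/V₁ = 0.0687 s.
At crossover x/V₁ = x/V₂ + tᵢ ⇒ x = tᵢ/(1/V₁ − 1/V₂) = 0.06874/(6.7843e-04 − 2.0309e-04) = 144.62 m.

144.62 m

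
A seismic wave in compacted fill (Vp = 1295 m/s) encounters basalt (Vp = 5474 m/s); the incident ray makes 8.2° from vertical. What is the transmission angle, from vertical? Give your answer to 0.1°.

sin θ₁/V₁ = sin θ₂/V₂ ⇒ sin θ₂ = 5474·sin 8.2°/1295 = 5474·0.1426/1295 = 0.6029.
θ₂ = sin⁻¹(0.6029) = 37.08° (from vertical).

37.1°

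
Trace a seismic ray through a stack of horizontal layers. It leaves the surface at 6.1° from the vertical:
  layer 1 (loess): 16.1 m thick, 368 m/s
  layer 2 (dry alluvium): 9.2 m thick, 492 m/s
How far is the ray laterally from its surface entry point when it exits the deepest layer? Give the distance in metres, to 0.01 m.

3.04 m

Apply Snell's law at each interface; in layer i the horizontal offset is hᵢ·tan θᵢ.
Layer 1: θ = 6.10°; offset = 16.1·tan 6.10° = 1.7206 m.
Layer 2: sin θ = 492·sin 6.1°/368 = 0.1421, θ = 8.17°; offset = 9.2·tan 8.17° = 1.3204 m.
Σ offsets = 3.0410 m.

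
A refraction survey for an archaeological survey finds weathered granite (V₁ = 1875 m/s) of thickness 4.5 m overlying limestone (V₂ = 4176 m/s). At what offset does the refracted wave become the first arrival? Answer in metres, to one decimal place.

14.6 m

x_cross = 2h·√((V₂+V₁)/(V₂−V₁)).
(V₂+V₁)/(V₂−V₁) = (4176+1875)/(4176−1875) = 2.6297; √ = 1.6216.
x_cross = 2·4.5·1.6216 = 14.59 m.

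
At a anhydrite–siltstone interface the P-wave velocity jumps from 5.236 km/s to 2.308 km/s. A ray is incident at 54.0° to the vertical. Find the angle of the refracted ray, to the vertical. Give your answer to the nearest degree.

21°

sin θ₁/V₁ = sin θ₂/V₂ ⇒ sin θ₂ = 2.308·sin 54.0°/5.236 = 2.308·0.8090/5.236 = 0.3566.
θ₂ = sin⁻¹(0.3566) = 20.89° (from vertical).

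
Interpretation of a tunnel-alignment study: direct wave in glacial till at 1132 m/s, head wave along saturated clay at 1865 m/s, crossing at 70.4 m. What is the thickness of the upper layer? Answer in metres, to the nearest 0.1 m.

x_cross = 2h·√((V₂+V₁)/(V₂−V₁)) → h = x_cross / (2·√((V₂+V₁)/(V₂−V₁))).
√((V₂+V₁)/(V₂−V₁)) = √((1865+1132)/(1865−1132)) = 2.0220.
h = 70.4 / (2·2.0220) = 17.41 m.

17.4 m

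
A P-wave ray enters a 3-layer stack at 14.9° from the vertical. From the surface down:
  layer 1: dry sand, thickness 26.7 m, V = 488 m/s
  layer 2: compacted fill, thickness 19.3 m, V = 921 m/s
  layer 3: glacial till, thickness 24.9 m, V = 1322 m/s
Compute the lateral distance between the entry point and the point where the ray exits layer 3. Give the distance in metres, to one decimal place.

Apply Snell's law at each interface; in layer i the horizontal offset is hᵢ·tan θᵢ.
Layer 1: θ = 14.90°; offset = 26.7·tan 14.90° = 7.104 m.
Layer 2: sin θ = 921·sin 14.9°/488 = 0.4853, θ = 29.03°; offset = 19.3·tan 29.03° = 10.712 m.
Layer 3: sin θ = 1322·sin 14.9°/488 = 0.6966, θ = 44.15°; offset = 24.9·tan 44.15° = 24.174 m.
Σ offsets = 41.991 m.

42.0 m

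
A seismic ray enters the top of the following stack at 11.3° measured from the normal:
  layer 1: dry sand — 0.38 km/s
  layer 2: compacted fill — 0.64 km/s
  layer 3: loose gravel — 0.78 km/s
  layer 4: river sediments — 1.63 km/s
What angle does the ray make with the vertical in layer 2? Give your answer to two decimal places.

Ray parameter p = sin 11.3° / 0.38 = 5.1565e-01 s/km.
sin θ_2 = p·V_2 = 5.1565e-01 × 0.64 = 0.3300.
θ_2 = 19.27° from the vertical.

19.27°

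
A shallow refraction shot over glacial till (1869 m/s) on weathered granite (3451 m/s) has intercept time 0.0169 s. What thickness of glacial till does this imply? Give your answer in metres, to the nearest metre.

θ_c = arcsin(1869/3451) = 32.79°; cos θ_c = 0.8406.
tᵢ = 2h cos θ_c/V₁ ⇒ h = tᵢ·V₁/(2 cos θ_c) = 0.0169·1869/(2·0.8406) = 18.79 m.

19 m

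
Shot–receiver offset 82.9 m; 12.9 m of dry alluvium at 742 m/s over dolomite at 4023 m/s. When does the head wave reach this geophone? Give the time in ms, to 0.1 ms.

54.8 ms

t = x/V₂ + 2h·√(V₂²−V₁²)/(V₁V₂).
√(V₂²−V₁²) = √(4023²−742²) = 3954.0 m/s; delay term = 2·12.9·3954.0/(742·4023) = 0.03417 s.
t = 82.9/4023 + 0.03417 = 0.05478 s.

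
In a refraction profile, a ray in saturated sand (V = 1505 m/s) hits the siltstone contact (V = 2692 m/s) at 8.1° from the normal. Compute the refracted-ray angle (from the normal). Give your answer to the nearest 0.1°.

sin θ₁/V₁ = sin θ₂/V₂ ⇒ sin θ₂ = 2692·sin 8.1°/1505 = 2692·0.1409/1505 = 0.2520.
θ₂ = sin⁻¹(0.2520) = 14.60° (from vertical).

14.6°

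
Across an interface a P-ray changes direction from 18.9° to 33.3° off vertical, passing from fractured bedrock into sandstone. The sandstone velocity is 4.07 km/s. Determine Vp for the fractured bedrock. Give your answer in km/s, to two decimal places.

Snell's law: sin 18.9°/V₁ = sin 33.3°/V₂.
V₁ = V₂·sin 18.9°/sin 33.3° = 4.07 × 0.5900 = 2.40 km/s.

2.40 km/s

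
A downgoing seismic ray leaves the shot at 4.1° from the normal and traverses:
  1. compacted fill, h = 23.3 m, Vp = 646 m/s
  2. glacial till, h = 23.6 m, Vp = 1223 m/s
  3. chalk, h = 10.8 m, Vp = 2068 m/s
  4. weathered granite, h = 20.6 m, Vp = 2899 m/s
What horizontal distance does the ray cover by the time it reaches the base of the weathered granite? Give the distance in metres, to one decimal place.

14.4 m

p = sin θ₁/V₁ = sin 4.1°/646 = 1.1068e-04 s/m is conserved through the stack.
Layer 1: θ = 4.10°; offset = 23.3·tan 4.10° = 1.670 m.
Layer 2: sin θ = p·1223 = 0.1354 → θ = 7.78°; offset = 23.6·tan 7.78° = 3.224 m.
Layer 3: sin θ = p·2068 = 0.2289 → θ = 13.23°; offset = 10.8·tan 13.23° = 2.539 m.
Layer 4: sin θ = p·2899 = 0.3209 → θ = 18.71°; offset = 20.6·tan 18.71° = 6.979 m.
Σ offsets = 14.412 m.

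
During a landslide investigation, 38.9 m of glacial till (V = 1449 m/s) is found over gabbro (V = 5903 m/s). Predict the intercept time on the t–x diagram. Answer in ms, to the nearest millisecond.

tᵢ = 2h·√(V₂²−V₁²)/(V₁V₂).
√(V₂²−V₁²) = √(5903²−1449²) = 5722.4 m/s.
tᵢ = 2·38.9·5722.4/(1449·5903) = 0.05205 s.

52 ms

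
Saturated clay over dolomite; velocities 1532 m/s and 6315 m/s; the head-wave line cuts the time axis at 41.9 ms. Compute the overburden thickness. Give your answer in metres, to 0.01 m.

33.08 m

h = tᵢ·V₁·V₂ / (2·√(V₂²−V₁²)).
√(V₂²−V₁²) = √(6315² − 1532²) = 6126.4 m/s.
h = 0.0419 s × 1532 × 6315 / (2 × 6126.4) = 33.08 m.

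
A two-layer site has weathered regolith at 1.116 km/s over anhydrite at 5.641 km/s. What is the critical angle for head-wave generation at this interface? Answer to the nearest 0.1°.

At critical incidence the refracted ray runs along the interface (θ₂ = 90°), so sin θ_c = V₁/V₂.
θ_c = arcsin(1.116/5.641) = arcsin 0.1978 = 11.41°.

11.4°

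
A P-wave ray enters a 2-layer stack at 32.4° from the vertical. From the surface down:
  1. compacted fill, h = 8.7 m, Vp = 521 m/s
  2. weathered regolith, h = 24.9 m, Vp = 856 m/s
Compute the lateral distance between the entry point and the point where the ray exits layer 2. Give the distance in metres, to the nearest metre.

52 m

Apply Snell's law at each interface; in layer i the horizontal offset is hᵢ·tan θᵢ.
Layer 1: θ = 32.40°; offset = 8.7·tan 32.40° = 5.521 m.
Layer 2: sin θ = 856·sin 32.4°/521 = 0.8804, θ = 61.69°; offset = 24.9·tan 61.69° = 46.217 m.
Total horizontal offset = 51.738 m.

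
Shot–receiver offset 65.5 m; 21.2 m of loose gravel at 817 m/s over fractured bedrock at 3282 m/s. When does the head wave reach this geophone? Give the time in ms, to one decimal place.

t = x/V₂ + 2h·√(V₂²−V₁²)/(V₁V₂).
√(V₂²−V₁²) = √(3282²−817²) = 3178.7 m/s; delay term = 2·21.2·3178.7/(817·3282) = 0.05026 s.
t = 65.5/3282 + 0.05026 = 0.07022 s.

70.2 ms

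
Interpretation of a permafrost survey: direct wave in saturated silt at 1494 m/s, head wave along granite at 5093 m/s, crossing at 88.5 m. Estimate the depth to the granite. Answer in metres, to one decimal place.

32.7 m

h = (x_cross/2)·√((V₂−V₁)/(V₂+V₁)).
(V₂−V₁)/(V₂+V₁) = (5093−1494)/(5093+1494) = 0.5464; √ = 0.7392.
h = (88.5/2)·0.7392 = 32.71 m.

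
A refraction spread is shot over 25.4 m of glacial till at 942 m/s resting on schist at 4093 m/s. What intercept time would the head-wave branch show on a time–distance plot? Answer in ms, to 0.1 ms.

52.5 ms

tᵢ = 2h·√(V₂²−V₁²)/(V₁V₂).
√(V₂²−V₁²) = √(4093²−942²) = 3983.1 m/s.
tᵢ = 2·25.4·3983.1/(942·4093) = 0.05248 s.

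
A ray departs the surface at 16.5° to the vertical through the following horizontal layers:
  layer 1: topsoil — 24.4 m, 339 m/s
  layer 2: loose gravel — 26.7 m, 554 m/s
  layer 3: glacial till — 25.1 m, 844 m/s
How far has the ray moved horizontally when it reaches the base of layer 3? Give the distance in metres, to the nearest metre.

46 m

Apply Snell's law at each interface; in layer i the horizontal offset is hᵢ·tan θᵢ.
Layer 1: θ = 16.50°; offset = 24.4·tan 16.50° = 7.228 m.
Layer 2: sin θ = 554·sin 16.5°/339 = 0.4641, θ = 27.65°; offset = 26.7·tan 27.65° = 13.991 m.
Layer 3: sin θ = 844·sin 16.5°/339 = 0.7071, θ = 45.00°; offset = 25.1·tan 45.00° = 25.100 m.
Σ offsets = 46.318 m.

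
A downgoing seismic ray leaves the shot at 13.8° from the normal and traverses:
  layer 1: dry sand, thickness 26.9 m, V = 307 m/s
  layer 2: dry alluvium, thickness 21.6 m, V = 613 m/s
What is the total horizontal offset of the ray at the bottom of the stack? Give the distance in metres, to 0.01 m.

Apply Snell's law at each interface; in layer i the horizontal offset is hᵢ·tan θᵢ.
Layer 1: θ = 13.80°; offset = 26.9·tan 13.80° = 6.6073 m.
Layer 2: sin θ = 613·sin 13.8°/307 = 0.4763, θ = 28.44°; offset = 21.6·tan 28.44° = 11.7002 m.
Summing the layer offsets gives 18.3075 m.

18.31 m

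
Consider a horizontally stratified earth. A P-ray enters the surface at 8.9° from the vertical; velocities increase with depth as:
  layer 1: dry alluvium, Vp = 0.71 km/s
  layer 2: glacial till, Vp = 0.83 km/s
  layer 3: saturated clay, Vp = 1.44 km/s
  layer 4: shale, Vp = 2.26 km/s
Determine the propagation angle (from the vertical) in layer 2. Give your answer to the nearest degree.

10°

Ray parameter p = sin 8.9° / 0.71 = 2.1790e-01 s/km.
sin θ_2 = p·V_2 = 2.1790e-01 × 0.83 = 0.1809.
θ_2 = 10.42° from the vertical.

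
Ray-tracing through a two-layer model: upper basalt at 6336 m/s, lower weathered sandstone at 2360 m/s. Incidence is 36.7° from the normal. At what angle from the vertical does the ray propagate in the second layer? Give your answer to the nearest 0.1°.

12.9°

sin θ₁/V₁ = sin θ₂/V₂ ⇒ sin θ₂ = 2360·sin 36.7°/6336 = 2360·0.5976/6336 = 0.2226.
θ₂ = sin⁻¹(0.2226) = 12.86° (from vertical).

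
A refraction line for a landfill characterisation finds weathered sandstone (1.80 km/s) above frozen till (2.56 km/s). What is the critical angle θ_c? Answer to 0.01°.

44.68°

At critical incidence the refracted ray runs along the interface (θ₂ = 90°), so sin θ_c = V₁/V₂.
θ_c = arcsin(1.80/2.56) = arcsin 0.7031 = 44.68°.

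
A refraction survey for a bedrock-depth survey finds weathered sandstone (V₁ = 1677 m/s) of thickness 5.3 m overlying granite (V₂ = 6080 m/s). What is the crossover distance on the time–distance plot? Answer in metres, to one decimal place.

14.1 m

x_cross = 2h·√((V₂+V₁)/(V₂−V₁)).
(V₂+V₁)/(V₂−V₁) = (6080+1677)/(6080−1677) = 1.7618; √ = 1.3273.
x_cross = 2·5.3·1.3273 = 14.07 m.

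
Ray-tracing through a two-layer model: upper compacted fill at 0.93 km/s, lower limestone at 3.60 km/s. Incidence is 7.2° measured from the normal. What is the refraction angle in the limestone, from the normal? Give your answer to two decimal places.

29.02°

Snell's law: sin θ₂ = (V₂/V₁)·sin θ₁ = (3.60/0.93)·sin 7.2° = 0.4852.
θ₂ = arcsin 0.4852 = 29.02° from the normal.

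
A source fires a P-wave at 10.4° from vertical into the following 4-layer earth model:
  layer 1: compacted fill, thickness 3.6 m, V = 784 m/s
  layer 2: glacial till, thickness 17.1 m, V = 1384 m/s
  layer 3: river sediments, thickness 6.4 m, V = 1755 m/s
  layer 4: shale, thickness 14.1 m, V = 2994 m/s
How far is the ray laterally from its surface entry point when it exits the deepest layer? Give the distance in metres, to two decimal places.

Ray parameter p = sin 10.4° / 784 m/s = 2.3025e-04 s/m.
Layer 1: θ = 10.40°; offset = 3.6·tan 10.40° = 0.6607 m.
Layer 2: sin θ = p·1384 = 0.3187 → θ = 18.58°; offset = 17.1·tan 18.58° = 5.7490 m.
Layer 3: sin θ = p·1755 = 0.4041 → θ = 23.83°; offset = 6.4·tan 23.83° = 2.8273 m.
Layer 4: sin θ = p·2994 = 0.6894 → θ = 43.58°; offset = 14.1·tan 43.58° = 13.4184 m.
Total horizontal offset = 22.6554 m.

22.66 m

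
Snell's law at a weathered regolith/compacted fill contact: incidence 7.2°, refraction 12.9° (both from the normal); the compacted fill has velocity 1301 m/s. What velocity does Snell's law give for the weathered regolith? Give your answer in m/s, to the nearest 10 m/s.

sin 7.2° = 0.1253; sin 12.9° = 0.2233.
V₁ = V₂·(sin θ₁/sin θ₂) = 1301·(0.1253/0.2233) = 730.39 m/s.

730 m/s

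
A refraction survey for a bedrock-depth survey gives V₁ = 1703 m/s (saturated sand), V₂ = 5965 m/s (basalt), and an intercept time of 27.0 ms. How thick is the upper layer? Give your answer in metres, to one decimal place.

24.0 m

θ_c = arcsin(1703/5965) = 16.59°; cos θ_c = 0.9584.
tᵢ = 2h cos θ_c/V₁ ⇒ h = tᵢ·V₁/(2 cos θ_c) = 0.027·1703/(2·0.9584) = 23.99 m.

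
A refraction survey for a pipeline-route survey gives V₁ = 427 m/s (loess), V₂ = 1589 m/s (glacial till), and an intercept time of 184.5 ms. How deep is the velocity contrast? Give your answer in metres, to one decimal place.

40.9 m

θ_c = arcsin(427/1589) = 15.59°; cos θ_c = 0.9632.
tᵢ = 2h cos θ_c/V₁ ⇒ h = tᵢ·V₁/(2 cos θ_c) = 0.1845·427/(2·0.9632) = 40.89 m.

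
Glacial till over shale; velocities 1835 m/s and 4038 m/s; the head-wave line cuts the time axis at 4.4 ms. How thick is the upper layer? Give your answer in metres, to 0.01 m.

4.53 m

θ_c = arcsin(1835/4038) = 27.03°; cos θ_c = 0.8908.
tᵢ = 2h cos θ_c/V₁ ⇒ h = tᵢ·V₁/(2 cos θ_c) = 0.0044·1835/(2·0.8908) = 4.53 m.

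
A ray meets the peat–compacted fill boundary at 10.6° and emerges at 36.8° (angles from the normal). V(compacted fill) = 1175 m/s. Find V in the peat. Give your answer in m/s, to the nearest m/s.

Snell's law: sin 10.6°/V₁ = sin 36.8°/V₂.
V₁ = V₂·sin 10.6°/sin 36.8° = 1175 × 0.3071 = 360.83 m/s.

361 m/s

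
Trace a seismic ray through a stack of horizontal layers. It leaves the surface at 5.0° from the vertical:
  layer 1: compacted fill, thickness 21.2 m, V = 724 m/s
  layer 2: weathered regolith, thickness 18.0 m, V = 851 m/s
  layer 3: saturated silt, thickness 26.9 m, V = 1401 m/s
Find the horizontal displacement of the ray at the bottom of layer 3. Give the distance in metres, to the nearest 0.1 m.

Apply Snell's law at each interface; in layer i the horizontal offset is hᵢ·tan θᵢ.
Layer 1: θ = 5.00°; offset = 21.2·tan 5.00° = 1.855 m.
Layer 2: sin θ = 851·sin 5.0°/724 = 0.1024, θ = 5.88°; offset = 18.0·tan 5.88° = 1.854 m.
Layer 3: sin θ = 1401·sin 5.0°/724 = 0.1687, θ = 9.71°; offset = 26.9·tan 9.71° = 4.603 m.
Total horizontal offset = 8.311 m.

8.3 m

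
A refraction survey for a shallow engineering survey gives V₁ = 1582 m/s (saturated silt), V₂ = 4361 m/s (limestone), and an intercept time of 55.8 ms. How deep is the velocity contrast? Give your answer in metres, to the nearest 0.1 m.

47.4 m

θ_c = arcsin(1582/4361) = 21.27°; cos θ_c = 0.9319.
tᵢ = 2h cos θ_c/V₁ ⇒ h = tᵢ·V₁/(2 cos θ_c) = 0.0558·1582/(2·0.9319) = 47.36 m.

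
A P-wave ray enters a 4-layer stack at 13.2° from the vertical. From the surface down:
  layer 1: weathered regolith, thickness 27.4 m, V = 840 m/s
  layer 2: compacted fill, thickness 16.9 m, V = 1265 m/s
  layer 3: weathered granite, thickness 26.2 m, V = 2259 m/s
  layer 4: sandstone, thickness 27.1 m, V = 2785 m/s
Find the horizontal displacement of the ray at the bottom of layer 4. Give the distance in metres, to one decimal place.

64.4 m

Apply Snell's law at each interface; in layer i the horizontal offset is hᵢ·tan θᵢ.
Layer 1: θ = 13.20°; offset = 27.4·tan 13.20° = 6.427 m.
Layer 2: sin θ = 1265·sin 13.2°/840 = 0.3439, θ = 20.11°; offset = 16.9·tan 20.11° = 6.189 m.
Layer 3: sin θ = 2259·sin 13.2°/840 = 0.6141, θ = 37.89°; offset = 26.2·tan 37.89° = 20.386 m.
Layer 4: sin θ = 2785·sin 13.2°/840 = 0.7571, θ = 49.21°; offset = 27.1·tan 49.21° = 31.405 m.
Total horizontal offset = 64.407 m.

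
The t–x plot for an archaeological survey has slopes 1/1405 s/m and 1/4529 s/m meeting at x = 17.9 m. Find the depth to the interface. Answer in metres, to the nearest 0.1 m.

6.5 m

x_cross = 2h·√((V₂+V₁)/(V₂−V₁)) → h = x_cross / (2·√((V₂+V₁)/(V₂−V₁))).
√((V₂+V₁)/(V₂−V₁)) = √((4529+1405)/(4529−1405)) = 1.3782.
h = 17.9 / (2·1.3782) = 6.49 m.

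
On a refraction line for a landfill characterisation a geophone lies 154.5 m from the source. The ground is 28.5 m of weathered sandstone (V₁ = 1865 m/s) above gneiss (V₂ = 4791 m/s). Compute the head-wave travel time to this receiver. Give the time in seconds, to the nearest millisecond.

0.060 s

θ_c = arcsin(V₁/V₂) = arcsin(1865/4791) = 22.91°, cos θ_c = 0.9211.
Intercept time tᵢ = 2h cos θ_c / V₁ = 2·28.5·0.9211/1865 = 0.02815 s.
t = x/V₂ + tᵢ = 154.5/4791 + 0.02815 = 0.06040 s.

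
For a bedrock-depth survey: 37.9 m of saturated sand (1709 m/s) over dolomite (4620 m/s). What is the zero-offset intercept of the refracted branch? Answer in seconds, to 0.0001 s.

0.0412 s

θ_c = arcsin(V₁/V₂) = arcsin(1709/4620) = 21.71°; cos θ_c = 0.9291.
tᵢ = 2h·cos θ_c / V₁ = 2·37.9·0.9291 / 1709 = 0.04121 s.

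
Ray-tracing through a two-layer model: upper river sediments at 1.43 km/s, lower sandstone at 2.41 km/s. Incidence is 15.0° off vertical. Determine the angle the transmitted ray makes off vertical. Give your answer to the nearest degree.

sin θ₁/V₁ = sin θ₂/V₂ ⇒ sin θ₂ = 2.41·sin 15.0°/1.43 = 2.41·0.2588/1.43 = 0.4362.
θ₂ = sin⁻¹(0.4362) = 25.86° (from vertical).

26°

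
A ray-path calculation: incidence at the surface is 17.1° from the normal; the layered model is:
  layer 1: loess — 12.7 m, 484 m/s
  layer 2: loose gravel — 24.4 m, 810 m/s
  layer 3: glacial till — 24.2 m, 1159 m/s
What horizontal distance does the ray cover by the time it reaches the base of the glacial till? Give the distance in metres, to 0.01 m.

Ray parameter p = sin 17.1° / 484 m/s = 6.0752e-04 s/m.
Layer 1: θ = 17.10°; offset = 12.7·tan 17.10° = 3.9070 m.
Layer 2: sin θ = p·810 = 0.4921 → θ = 29.48°; offset = 24.4·tan 29.48° = 13.7926 m.
Layer 3: sin θ = p·1159 = 0.7041 → θ = 44.76°; offset = 24.2·tan 44.76° = 23.9967 m.
Total horizontal offset = 41.6963 m.

41.70 m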